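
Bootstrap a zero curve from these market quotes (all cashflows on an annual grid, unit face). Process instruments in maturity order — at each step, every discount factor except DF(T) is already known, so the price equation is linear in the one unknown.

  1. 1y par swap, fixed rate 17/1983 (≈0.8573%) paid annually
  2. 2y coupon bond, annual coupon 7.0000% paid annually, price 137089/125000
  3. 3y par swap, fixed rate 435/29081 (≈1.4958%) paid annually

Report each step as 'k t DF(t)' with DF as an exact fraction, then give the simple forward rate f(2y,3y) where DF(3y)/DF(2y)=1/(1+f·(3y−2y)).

1 1 1983/2000
2 2 9601/10000
3 3 1913/2000
f(2y,3y) = ((9601/10000)/(1913/2000) − 1)/(1) = 36/9565 ≈ 0.3764%

step 1 [1y] swap r/1=17/1983: DF=(1 − 17/1983·(0))/(1+17/1983) = 1983/2000 ≈ 0.991500
step 2 [2y] bond c/1=7/100: DF=(137089/125000 − 7/100·(0.991500))/(1+7/100) = 9601/10000 ≈ 0.960100
step 3 [3y] swap r/1=435/29081: DF=(1 − 435/29081·(0.991500+0.960100))/(1+435/29081) = 1913/2000 ≈ 0.956500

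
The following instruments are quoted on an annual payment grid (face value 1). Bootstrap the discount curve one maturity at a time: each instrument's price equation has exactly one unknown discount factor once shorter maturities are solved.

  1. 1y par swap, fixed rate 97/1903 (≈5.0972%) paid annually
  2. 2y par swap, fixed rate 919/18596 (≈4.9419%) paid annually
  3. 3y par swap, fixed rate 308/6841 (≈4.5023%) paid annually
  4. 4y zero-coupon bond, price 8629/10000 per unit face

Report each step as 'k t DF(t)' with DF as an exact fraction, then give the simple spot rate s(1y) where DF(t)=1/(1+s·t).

1 1 1903/2000
2 2 9081/10000
3 3 548/625
4 4 8629/10000
s(1y) = (1/(1903/2000) − 1)/(1) = 97/1903 ≈ 5.0972%

step 1 [1y] swap r/1=97/1903: DF=(1 − 97/1903·(0))/(1+97/1903) = 1903/2000 ≈ 0.951500
step 2 [2y] swap r/1=919/18596: DF=(1 − 919/18596·(0.951500))/(1+919/18596) = 9081/10000 ≈ 0.908100
step 3 [3y] swap r/1=308/6841: DF=(1 − 308/6841·(0.951500+0.908100))/(1+308/6841) = 548/625 ≈ 0.876800
step 4 [4y] zero: DF = P = 8629/10000 ≈ 0.862900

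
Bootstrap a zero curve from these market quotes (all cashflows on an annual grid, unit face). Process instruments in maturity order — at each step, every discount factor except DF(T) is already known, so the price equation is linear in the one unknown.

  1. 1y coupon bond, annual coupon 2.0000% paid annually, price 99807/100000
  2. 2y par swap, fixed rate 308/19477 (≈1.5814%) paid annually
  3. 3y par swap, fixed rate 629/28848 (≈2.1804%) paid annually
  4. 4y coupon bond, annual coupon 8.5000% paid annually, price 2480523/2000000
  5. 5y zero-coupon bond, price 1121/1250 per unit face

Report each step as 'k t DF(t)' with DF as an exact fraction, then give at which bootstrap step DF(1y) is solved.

1 1 1957/2000
2 2 2423/2500
3 3 9371/10000
4 4 9171/10000
5 5 1121/1250
DF(1y) is solved at step 1

step 1 [1y] bond c/1=1/50: DF=(99807/100000 − 1/50·(0))/(1+1/50) = 1957/2000 ≈ 0.978500
step 2 [2y] swap r/1=308/19477: DF=(1 − 308/19477·(0.978500))/(1+308/19477) = 2423/2500 ≈ 0.969200
step 3 [3y] swap r/1=629/28848: DF=(1 − 629/28848·(0.978500+0.969200))/(1+629/28848) = 9371/10000 ≈ 0.937100
step 4 [4y] bond c/1=17/200: DF=(2480523/2000000 − 17/200·(0.978500+0.969200+0.937100))/(1+17/200) = 9171/10000 ≈ 0.917100
step 5 [5y] zero: DF = P = 1121/1250 ≈ 0.896800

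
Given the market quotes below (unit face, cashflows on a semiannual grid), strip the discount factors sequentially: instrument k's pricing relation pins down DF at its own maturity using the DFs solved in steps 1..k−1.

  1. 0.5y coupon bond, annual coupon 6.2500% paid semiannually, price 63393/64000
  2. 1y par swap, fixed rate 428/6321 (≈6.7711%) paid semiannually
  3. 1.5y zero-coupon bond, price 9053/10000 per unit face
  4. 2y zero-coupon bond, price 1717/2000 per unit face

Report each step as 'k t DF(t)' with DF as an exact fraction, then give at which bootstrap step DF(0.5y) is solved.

1 1/2 1921/2000
2 1 4679/5000
3 3/2 9053/10000
4 2 1717/2000
DF(0.5y) is solved at step 1

step 1 [0.5y] bond c/2=1/32: DF=(63393/64000 − 1/32·(0))/(1+1/32) = 1921/2000 ≈ 0.960500
step 2 [1y] swap r/2=214/6321: DF=(1 − 214/6321·(0.960500))/(1+214/6321) = 4679/5000 ≈ 0.935800
step 3 [1.5y] zero: DF = P = 9053/10000 ≈ 0.905300
step 4 [2y] zero: DF = P = 1717/2000 ≈ 0.858500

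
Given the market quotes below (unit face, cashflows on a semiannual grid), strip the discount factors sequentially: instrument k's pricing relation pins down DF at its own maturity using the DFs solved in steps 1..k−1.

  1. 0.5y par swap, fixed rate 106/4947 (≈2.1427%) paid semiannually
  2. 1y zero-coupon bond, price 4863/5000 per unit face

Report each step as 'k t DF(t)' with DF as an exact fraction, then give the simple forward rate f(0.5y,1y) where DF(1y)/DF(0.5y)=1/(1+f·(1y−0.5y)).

1 1/2 4947/5000
2 1 4863/5000
f(0.5y,1y) = ((4947/5000)/(4863/5000) − 1)/(1/2) = 56/1621 ≈ 3.4547%

step 1 [0.5y] swap r/2=53/4947: DF=(1 − 53/4947·(0))/(1+53/4947) = 4947/5000 ≈ 0.989400
step 2 [1y] zero: DF = P = 4863/5000 ≈ 0.972600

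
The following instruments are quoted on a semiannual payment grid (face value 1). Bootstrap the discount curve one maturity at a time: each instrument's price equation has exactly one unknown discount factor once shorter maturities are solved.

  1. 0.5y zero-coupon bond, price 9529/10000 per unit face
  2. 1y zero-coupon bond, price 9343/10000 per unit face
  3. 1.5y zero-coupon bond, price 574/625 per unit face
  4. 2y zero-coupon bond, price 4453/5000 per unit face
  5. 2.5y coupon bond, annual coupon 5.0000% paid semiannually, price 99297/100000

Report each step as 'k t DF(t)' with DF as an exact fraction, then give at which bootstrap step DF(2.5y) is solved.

1 1/2 9529/10000
2 1 9343/10000
3 3/2 574/625
4 2 4453/5000
5 5/2 4393/5000
DF(2.5y) is solved at step 5

step 1 [0.5y] zero: DF = P = 9529/10000 ≈ 0.952900
step 2 [1y] zero: DF = P = 9343/10000 ≈ 0.934300
step 3 [1.5y] zero: DF = P = 574/625 ≈ 0.918400
step 4 [2y] zero: DF = P = 4453/5000 ≈ 0.890600
step 5 [2.5y] bond c/2=1/40: DF=(99297/100000 − 1/40·(0.952900+0.934300+0.918400+0.890600))/(1+1/40) = 4393/5000 ≈ 0.878600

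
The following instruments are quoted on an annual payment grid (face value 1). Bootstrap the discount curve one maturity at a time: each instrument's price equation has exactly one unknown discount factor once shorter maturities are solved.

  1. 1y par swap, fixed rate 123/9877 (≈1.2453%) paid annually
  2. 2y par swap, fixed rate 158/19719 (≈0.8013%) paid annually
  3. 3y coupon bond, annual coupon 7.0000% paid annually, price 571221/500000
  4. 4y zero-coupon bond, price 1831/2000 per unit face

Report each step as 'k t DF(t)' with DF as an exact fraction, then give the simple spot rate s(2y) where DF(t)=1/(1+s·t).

1 1 9877/10000
2 2 4921/5000
3 3 9387/10000
4 4 1831/2000
s(2y) = (1/(4921/5000) − 1)/(2) = 79/9842 ≈ 0.8027%

step 1 [1y] swap r/1=123/9877: DF=(1 − 123/9877·(0))/(1+123/9877) = 9877/10000 ≈ 0.987700
step 2 [2y] swap r/1=158/19719: DF=(1 − 158/19719·(0.987700))/(1+158/19719) = 4921/5000 ≈ 0.984200
step 3 [3y] bond c/1=7/100: DF=(571221/500000 − 7/100·(0.987700+0.984200))/(1+7/100) = 9387/10000 ≈ 0.938700
step 4 [4y] zero: DF = P = 1831/2000 ≈ 0.915500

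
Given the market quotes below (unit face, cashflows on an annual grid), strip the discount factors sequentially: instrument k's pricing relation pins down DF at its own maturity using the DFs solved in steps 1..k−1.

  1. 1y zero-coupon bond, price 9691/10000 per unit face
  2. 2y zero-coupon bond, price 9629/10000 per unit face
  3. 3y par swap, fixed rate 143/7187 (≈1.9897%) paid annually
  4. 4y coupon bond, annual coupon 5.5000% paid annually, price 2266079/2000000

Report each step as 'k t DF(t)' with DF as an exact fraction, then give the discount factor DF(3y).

step 1 [1y] zero: DF = P = 9691/10000 ≈ 0.969100
step 2 [2y] zero: DF = P = 9629/10000 ≈ 0.962900
step 3 [3y] swap r/1=143/7187: DF=(1 − 143/7187·(0.969100+0.962900))/(1+143/7187) = 2357/2500 ≈ 0.942800
step 4 [4y] bond c/1=11/200: DF=(2266079/2000000 − 11/200·(0.969100+0.962900+0.942800))/(1+11/200) = 9241/10000 ≈ 0.924100

1 1 9691/10000
2 2 9629/10000
3 3 2357/2500
4 4 9241/10000
DF(3y) = 2357/2500 ≈ 0.942800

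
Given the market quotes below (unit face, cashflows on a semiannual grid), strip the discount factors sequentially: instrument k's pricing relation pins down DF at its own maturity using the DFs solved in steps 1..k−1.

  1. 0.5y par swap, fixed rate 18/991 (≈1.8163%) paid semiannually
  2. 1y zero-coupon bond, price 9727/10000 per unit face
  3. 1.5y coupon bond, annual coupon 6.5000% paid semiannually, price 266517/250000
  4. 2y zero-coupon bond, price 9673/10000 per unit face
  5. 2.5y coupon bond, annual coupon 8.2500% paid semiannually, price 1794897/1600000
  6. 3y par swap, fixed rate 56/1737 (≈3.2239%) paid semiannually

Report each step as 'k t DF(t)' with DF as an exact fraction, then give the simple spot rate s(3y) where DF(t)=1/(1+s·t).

step 1 [0.5y] swap r/2=9/991: DF=(1 − 9/991·(0))/(1+9/991) = 991/1000 ≈ 0.991000
step 2 [1y] zero: DF = P = 9727/10000 ≈ 0.972700
step 3 [1.5y] bond c/2=13/400: DF=(266517/250000 − 13/400·(0.991000+0.972700))/(1+13/400) = 9707/10000 ≈ 0.970700
step 4 [2y] zero: DF = P = 9673/10000 ≈ 0.967300
step 5 [2.5y] bond c/2=33/800: DF=(1794897/1600000 − 33/800·(0.991000+0.972700+0.970700+0.967300))/(1+33/800) = 2307/2500 ≈ 0.922800
step 6 [3y] swap r/2=28/1737: DF=(1 − 28/1737·(0.991000+0.972700+0.970700+0.967300+0.922800))/(1+28/1737) = 2269/2500 ≈ 0.907600

1 1/2 991/1000
2 1 9727/10000
3 3/2 9707/10000
4 2 9673/10000
5 5/2 2307/2500
6 3 2269/2500
s(3y) = (1/(2269/2500) − 1)/(3) = 77/2269 ≈ 3.3936%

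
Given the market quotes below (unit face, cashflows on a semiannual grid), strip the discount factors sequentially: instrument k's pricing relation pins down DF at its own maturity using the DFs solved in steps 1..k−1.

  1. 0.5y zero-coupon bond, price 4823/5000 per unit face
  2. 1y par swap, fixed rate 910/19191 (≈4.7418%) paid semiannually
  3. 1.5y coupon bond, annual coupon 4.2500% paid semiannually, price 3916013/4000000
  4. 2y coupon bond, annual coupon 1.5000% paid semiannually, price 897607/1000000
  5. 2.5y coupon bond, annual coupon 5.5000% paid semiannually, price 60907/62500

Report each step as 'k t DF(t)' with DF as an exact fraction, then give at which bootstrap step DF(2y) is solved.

step 1 [0.5y] zero: DF = P = 4823/5000 ≈ 0.964600
step 2 [1y] swap r/2=455/19191: DF=(1 − 455/19191·(0.964600))/(1+455/19191) = 1909/2000 ≈ 0.954500
step 3 [1.5y] bond c/2=17/800: DF=(3916013/4000000 − 17/800·(0.964600+0.954500))/(1+17/800) = 9187/10000 ≈ 0.918700
step 4 [2y] bond c/2=3/400: DF=(897607/1000000 − 3/400·(0.964600+0.954500+0.918700))/(1+3/400) = 4349/5000 ≈ 0.869800
step 5 [2.5y] bond c/2=11/400: DF=(60907/62500 − 11/400·(0.964600+0.954500+0.918700+0.869800))/(1+11/400) = 2123/2500 ≈ 0.849200

1 1/2 4823/5000
2 1 1909/2000
3 3/2 9187/10000
4 2 4349/5000
5 5/2 2123/2500
DF(2y) is solved at step 4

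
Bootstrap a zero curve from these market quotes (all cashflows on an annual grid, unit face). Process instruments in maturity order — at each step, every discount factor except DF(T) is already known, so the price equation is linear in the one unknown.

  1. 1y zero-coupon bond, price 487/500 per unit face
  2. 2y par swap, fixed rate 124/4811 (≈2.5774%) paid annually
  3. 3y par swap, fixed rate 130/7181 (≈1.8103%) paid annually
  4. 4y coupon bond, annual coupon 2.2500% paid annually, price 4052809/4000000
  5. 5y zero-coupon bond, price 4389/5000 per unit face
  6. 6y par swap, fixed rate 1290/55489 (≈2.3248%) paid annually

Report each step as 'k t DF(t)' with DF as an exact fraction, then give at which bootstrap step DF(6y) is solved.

1 1 487/500
2 2 594/625
3 3 237/250
4 4 9277/10000
5 5 4389/5000
6 6 871/1000
DF(6y) is solved at step 6

step 1 [1y] zero: DF = P = 487/500 ≈ 0.974000
step 2 [2y] swap r/1=124/4811: DF=(1 − 124/4811·(0.974000))/(1+124/4811) = 594/625 ≈ 0.950400
step 3 [3y] swap r/1=130/7181: DF=(1 − 130/7181·(0.974000+0.950400))/(1+130/7181) = 237/250 ≈ 0.948000
step 4 [4y] bond c/1=9/400: DF=(4052809/4000000 − 9/400·(0.974000+0.950400+0.948000))/(1+9/400) = 9277/10000 ≈ 0.927700
step 5 [5y] zero: DF = P = 4389/5000 ≈ 0.877800
step 6 [6y] swap r/1=1290/55489: DF=(1 − 1290/55489·(0.974000+0.950400+0.948000+0.927700+0.877800))/(1+1290/55489) = 871/1000 ≈ 0.871000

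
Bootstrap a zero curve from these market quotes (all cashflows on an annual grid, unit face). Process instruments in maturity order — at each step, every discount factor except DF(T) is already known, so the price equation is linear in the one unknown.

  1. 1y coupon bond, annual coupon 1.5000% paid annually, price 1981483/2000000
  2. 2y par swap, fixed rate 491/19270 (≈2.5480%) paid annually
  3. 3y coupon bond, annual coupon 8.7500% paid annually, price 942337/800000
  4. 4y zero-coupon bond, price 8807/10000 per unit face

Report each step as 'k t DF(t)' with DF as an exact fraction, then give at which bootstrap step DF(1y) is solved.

step 1 [1y] bond c/1=3/200: DF=(1981483/2000000 − 3/200·(0))/(1+3/200) = 9761/10000 ≈ 0.976100
step 2 [2y] swap r/1=491/19270: DF=(1 − 491/19270·(0.976100))/(1+491/19270) = 9509/10000 ≈ 0.950900
step 3 [3y] bond c/1=7/80: DF=(942337/800000 − 7/80·(0.976100+0.950900))/(1+7/80) = 9281/10000 ≈ 0.928100
step 4 [4y] zero: DF = P = 8807/10000 ≈ 0.880700

1 1 9761/10000
2 2 9509/10000
3 3 9281/10000
4 4 8807/10000
DF(1y) is solved at step 1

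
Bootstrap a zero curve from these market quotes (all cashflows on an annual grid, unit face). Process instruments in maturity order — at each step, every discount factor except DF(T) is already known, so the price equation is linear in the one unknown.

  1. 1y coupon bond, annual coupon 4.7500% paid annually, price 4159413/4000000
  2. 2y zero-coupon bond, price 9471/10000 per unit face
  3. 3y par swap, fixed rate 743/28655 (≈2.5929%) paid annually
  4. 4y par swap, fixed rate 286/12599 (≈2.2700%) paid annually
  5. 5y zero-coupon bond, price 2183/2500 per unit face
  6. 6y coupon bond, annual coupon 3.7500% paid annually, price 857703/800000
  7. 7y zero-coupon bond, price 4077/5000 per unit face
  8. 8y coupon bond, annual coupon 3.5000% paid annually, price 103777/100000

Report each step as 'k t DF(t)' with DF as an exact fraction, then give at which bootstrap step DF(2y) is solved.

step 1 [1y] bond c/1=19/400: DF=(4159413/4000000 − 19/400·(0))/(1+19/400) = 9927/10000 ≈ 0.992700
step 2 [2y] zero: DF = P = 9471/10000 ≈ 0.947100
step 3 [3y] swap r/1=743/28655: DF=(1 − 743/28655·(0.992700+0.947100))/(1+743/28655) = 9257/10000 ≈ 0.925700
step 4 [4y] swap r/1=286/12599: DF=(1 − 286/12599·(0.992700+0.947100+0.925700))/(1+286/12599) = 4571/5000 ≈ 0.914200
step 5 [5y] zero: DF = P = 2183/2500 ≈ 0.873200
step 6 [6y] bond c/1=3/80: DF=(857703/800000 − 3/80·(0.992700+0.947100+0.925700+0.914200+0.873200))/(1+3/80) = 2163/2500 ≈ 0.865200
step 7 [7y] zero: DF = P = 4077/5000 ≈ 0.815400
step 8 [8y] bond c/1=7/200: DF=(103777/100000 − 7/200·(0.992700+0.947100+0.925700+0.914200+0.873200+0.865200+0.815400))/(1+7/200) = 1577/2000 ≈ 0.788500

1 1 9927/10000
2 2 9471/10000
3 3 9257/10000
4 4 4571/5000
5 5 2183/2500
6 6 2163/2500
7 7 4077/5000
8 8 1577/2000
DF(2y) is solved at step 2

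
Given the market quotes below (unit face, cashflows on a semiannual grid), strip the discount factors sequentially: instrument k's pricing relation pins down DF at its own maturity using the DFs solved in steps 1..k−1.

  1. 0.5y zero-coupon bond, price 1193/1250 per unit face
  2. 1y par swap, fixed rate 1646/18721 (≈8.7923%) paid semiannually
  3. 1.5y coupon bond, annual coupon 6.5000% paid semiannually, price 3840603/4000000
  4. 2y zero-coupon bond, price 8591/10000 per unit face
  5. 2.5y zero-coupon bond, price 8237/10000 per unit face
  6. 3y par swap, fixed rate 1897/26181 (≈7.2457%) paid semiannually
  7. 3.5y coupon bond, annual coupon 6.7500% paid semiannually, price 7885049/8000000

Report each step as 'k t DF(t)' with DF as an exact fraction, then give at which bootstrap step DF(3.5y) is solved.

step 1 [0.5y] zero: DF = P = 1193/1250 ≈ 0.954400
step 2 [1y] swap r/2=823/18721: DF=(1 − 823/18721·(0.954400))/(1+823/18721) = 9177/10000 ≈ 0.917700
step 3 [1.5y] bond c/2=13/400: DF=(3840603/4000000 − 13/400·(0.954400+0.917700))/(1+13/400) = 871/1000 ≈ 0.871000
step 4 [2y] zero: DF = P = 8591/10000 ≈ 0.859100
step 5 [2.5y] zero: DF = P = 8237/10000 ≈ 0.823700
step 6 [3y] swap r/2=1897/52362: DF=(1 − 1897/52362·(0.954400+0.917700+0.871000+0.859100+0.823700))/(1+1897/52362) = 8103/10000 ≈ 0.810300
step 7 [3.5y] bond c/2=27/800: DF=(7885049/8000000 − 27/800·(0.954400+0.917700+0.871000+0.859100+0.823700+0.810300))/(1+27/800) = 313/400 ≈ 0.782500

1 1/2 1193/1250
2 1 9177/10000
3 3/2 871/1000
4 2 8591/10000
5 5/2 8237/10000
6 3 8103/10000
7 7/2 313/400
DF(3.5y) is solved at step 7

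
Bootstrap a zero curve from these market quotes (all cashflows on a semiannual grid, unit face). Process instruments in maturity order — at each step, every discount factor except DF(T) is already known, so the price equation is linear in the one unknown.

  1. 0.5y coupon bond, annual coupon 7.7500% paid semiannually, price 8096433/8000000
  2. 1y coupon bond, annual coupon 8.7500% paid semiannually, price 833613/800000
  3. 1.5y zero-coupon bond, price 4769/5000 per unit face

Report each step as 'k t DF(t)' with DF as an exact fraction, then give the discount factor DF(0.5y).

1 1/2 9743/10000
2 1 383/400
3 3/2 4769/5000
DF(0.5y) = 9743/10000 ≈ 0.974300

step 1 [0.5y] bond c/2=31/800: DF=(8096433/8000000 − 31/800·(0))/(1+31/800) = 9743/10000 ≈ 0.974300
step 2 [1y] bond c/2=7/160: DF=(833613/800000 − 7/160·(0.974300))/(1+7/160) = 383/400 ≈ 0.957500
step 3 [1.5y] zero: DF = P = 4769/5000 ≈ 0.953800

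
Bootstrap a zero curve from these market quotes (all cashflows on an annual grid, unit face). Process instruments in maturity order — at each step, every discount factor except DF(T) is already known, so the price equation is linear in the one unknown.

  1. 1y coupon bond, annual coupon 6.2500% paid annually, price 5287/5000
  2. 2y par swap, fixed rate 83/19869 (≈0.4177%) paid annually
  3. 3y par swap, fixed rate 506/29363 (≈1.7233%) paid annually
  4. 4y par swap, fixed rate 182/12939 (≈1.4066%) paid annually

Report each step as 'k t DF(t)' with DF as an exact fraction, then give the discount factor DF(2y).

1 1 622/625
2 2 9917/10000
3 3 4747/5000
4 4 4727/5000
DF(2y) = 9917/10000 ≈ 0.991700

step 1 [1y] bond c/1=1/16: DF=(5287/5000 − 1/16·(0))/(1+1/16) = 622/625 ≈ 0.995200
step 2 [2y] swap r/1=83/19869: DF=(1 − 83/19869·(0.995200))/(1+83/19869) = 9917/10000 ≈ 0.991700
step 3 [3y] swap r/1=506/29363: DF=(1 − 506/29363·(0.995200+0.991700))/(1+506/29363) = 4747/5000 ≈ 0.949400
step 4 [4y] swap r/1=182/12939: DF=(1 − 182/12939·(0.995200+0.991700+0.949400))/(1+182/12939) = 4727/5000 ≈ 0.945400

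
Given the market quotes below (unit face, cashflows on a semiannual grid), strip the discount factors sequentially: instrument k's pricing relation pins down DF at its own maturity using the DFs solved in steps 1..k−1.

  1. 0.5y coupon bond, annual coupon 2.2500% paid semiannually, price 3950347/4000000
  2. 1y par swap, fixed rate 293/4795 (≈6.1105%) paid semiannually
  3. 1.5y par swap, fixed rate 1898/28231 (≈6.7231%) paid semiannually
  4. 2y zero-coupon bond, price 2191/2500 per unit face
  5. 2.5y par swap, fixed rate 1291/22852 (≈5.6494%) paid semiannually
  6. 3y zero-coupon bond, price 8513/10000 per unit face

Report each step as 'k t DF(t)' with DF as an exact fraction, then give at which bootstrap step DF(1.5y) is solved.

1 1/2 4883/5000
2 1 4707/5000
3 3/2 9051/10000
4 2 2191/2500
5 5/2 8709/10000
6 3 8513/10000
DF(1.5y) is solved at step 3

step 1 [0.5y] bond c/2=9/800: DF=(3950347/4000000 − 9/800·(0))/(1+9/800) = 4883/5000 ≈ 0.976600
step 2 [1y] swap r/2=293/9590: DF=(1 − 293/9590·(0.976600))/(1+293/9590) = 4707/5000 ≈ 0.941400
step 3 [1.5y] swap r/2=949/28231: DF=(1 − 949/28231·(0.976600+0.941400))/(1+949/28231) = 9051/10000 ≈ 0.905100
step 4 [2y] zero: DF = P = 2191/2500 ≈ 0.876400
step 5 [2.5y] swap r/2=1291/45704: DF=(1 − 1291/45704·(0.976600+0.941400+0.905100+0.876400))/(1+1291/45704) = 8709/10000 ≈ 0.870900
step 6 [3y] zero: DF = P = 8513/10000 ≈ 0.851300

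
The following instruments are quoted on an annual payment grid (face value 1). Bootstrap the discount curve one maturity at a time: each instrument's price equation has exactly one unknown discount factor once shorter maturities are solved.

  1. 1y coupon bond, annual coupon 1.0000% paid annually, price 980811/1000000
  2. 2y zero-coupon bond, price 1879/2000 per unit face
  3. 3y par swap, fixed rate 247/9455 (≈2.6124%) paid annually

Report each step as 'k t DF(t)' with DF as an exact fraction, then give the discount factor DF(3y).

step 1 [1y] bond c/1=1/100: DF=(980811/1000000 − 1/100·(0))/(1+1/100) = 9711/10000 ≈ 0.971100
step 2 [2y] zero: DF = P = 1879/2000 ≈ 0.939500
step 3 [3y] swap r/1=247/9455: DF=(1 − 247/9455·(0.971100+0.939500))/(1+247/9455) = 9259/10000 ≈ 0.925900

1 1 9711/10000
2 2 1879/2000
3 3 9259/10000
DF(3y) = 9259/10000 ≈ 0.925900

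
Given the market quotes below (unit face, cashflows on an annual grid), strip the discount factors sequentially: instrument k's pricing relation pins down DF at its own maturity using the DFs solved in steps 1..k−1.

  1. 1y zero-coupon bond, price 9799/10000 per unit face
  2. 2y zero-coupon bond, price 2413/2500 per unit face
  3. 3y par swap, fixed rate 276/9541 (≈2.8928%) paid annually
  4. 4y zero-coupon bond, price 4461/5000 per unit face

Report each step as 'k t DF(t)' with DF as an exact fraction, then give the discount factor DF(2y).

1 1 9799/10000
2 2 2413/2500
3 3 2293/2500
4 4 4461/5000
DF(2y) = 2413/2500 ≈ 0.965200

step 1 [1y] zero: DF = P = 9799/10000 ≈ 0.979900
step 2 [2y] zero: DF = P = 2413/2500 ≈ 0.965200
step 3 [3y] swap r/1=276/9541: DF=(1 − 276/9541·(0.979900+0.965200))/(1+276/9541) = 2293/2500 ≈ 0.917200
step 4 [4y] zero: DF = P = 4461/5000 ≈ 0.892200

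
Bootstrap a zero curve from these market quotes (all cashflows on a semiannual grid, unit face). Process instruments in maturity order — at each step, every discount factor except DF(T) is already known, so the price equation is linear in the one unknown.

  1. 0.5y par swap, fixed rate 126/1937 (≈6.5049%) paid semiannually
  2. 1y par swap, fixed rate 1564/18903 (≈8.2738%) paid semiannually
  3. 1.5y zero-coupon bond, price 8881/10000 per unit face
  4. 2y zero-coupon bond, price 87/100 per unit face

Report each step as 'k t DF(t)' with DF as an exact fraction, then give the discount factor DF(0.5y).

step 1 [0.5y] swap r/2=63/1937: DF=(1 − 63/1937·(0))/(1+63/1937) = 1937/2000 ≈ 0.968500
step 2 [1y] swap r/2=782/18903: DF=(1 − 782/18903·(0.968500))/(1+782/18903) = 4609/5000 ≈ 0.921800
step 3 [1.5y] zero: DF = P = 8881/10000 ≈ 0.888100
step 4 [2y] zero: DF = P = 87/100 ≈ 0.870000

1 1/2 1937/2000
2 1 4609/5000
3 3/2 8881/10000
4 2 87/100
DF(0.5y) = 1937/2000 ≈ 0.968500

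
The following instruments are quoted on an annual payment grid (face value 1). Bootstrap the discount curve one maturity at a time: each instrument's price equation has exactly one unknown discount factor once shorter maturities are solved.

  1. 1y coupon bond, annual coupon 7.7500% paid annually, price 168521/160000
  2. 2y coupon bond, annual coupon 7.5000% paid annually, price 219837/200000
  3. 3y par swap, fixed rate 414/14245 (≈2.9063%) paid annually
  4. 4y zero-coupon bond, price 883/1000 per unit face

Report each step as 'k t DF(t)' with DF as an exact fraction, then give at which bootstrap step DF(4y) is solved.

1 1 391/400
2 2 9543/10000
3 3 2293/2500
4 4 883/1000
DF(4y) is solved at step 4

step 1 [1y] bond c/1=31/400: DF=(168521/160000 − 31/400·(0))/(1+31/400) = 391/400 ≈ 0.977500
step 2 [2y] bond c/1=3/40: DF=(219837/200000 − 3/40·(0.977500))/(1+3/40) = 9543/10000 ≈ 0.954300
step 3 [3y] swap r/1=414/14245: DF=(1 − 414/14245·(0.977500+0.954300))/(1+414/14245) = 2293/2500 ≈ 0.917200
step 4 [4y] zero: DF = P = 883/1000 ≈ 0.883000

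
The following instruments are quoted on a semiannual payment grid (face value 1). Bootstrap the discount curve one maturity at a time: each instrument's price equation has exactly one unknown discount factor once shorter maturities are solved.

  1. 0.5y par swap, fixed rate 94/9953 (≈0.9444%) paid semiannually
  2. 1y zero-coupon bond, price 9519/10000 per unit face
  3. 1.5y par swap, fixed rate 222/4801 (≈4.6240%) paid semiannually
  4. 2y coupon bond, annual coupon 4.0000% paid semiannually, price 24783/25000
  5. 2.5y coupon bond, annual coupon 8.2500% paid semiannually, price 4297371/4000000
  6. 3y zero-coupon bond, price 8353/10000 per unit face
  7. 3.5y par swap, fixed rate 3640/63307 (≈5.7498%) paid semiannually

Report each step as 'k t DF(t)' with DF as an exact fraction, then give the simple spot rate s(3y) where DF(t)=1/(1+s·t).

step 1 [0.5y] swap r/2=47/9953: DF=(1 − 47/9953·(0))/(1+47/9953) = 9953/10000 ≈ 0.995300
step 2 [1y] zero: DF = P = 9519/10000 ≈ 0.951900
step 3 [1.5y] swap r/2=111/4801: DF=(1 − 111/4801·(0.995300+0.951900))/(1+111/4801) = 4667/5000 ≈ 0.933400
step 4 [2y] bond c/2=1/50: DF=(24783/25000 − 1/50·(0.995300+0.951900+0.933400))/(1+1/50) = 4577/5000 ≈ 0.915400
step 5 [2.5y] bond c/2=33/800: DF=(4297371/4000000 − 33/800·(0.995300+0.951900+0.933400+0.915400))/(1+33/800) = 4407/5000 ≈ 0.881400
step 6 [3y] zero: DF = P = 8353/10000 ≈ 0.835300
step 7 [3.5y] swap r/2=1820/63307: DF=(1 − 1820/63307·(0.995300+0.951900+0.933400+0.915400+0.881400+0.835300))/(1+1820/63307) = 409/500 ≈ 0.818000

1 1/2 9953/10000
2 1 9519/10000
3 3/2 4667/5000
4 2 4577/5000
5 5/2 4407/5000
6 3 8353/10000
7 7/2 409/500
s(3y) = (1/(8353/10000) − 1)/(3) = 549/8353 ≈ 6.5725%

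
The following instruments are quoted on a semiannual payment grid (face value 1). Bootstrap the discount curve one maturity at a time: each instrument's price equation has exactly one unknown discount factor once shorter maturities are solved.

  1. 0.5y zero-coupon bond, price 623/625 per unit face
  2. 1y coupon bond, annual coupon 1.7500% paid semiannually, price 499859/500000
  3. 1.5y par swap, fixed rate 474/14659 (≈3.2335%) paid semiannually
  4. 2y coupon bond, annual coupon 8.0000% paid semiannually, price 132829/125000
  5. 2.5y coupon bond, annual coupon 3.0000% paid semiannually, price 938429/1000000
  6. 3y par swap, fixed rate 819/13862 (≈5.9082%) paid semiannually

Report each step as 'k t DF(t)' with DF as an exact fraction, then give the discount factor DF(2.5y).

1 1/2 623/625
2 1 614/625
3 3/2 4763/5000
4 2 909/1000
5 5/2 4339/5000
6 3 4181/5000
DF(2.5y) = 4339/5000 ≈ 0.867800

step 1 [0.5y] zero: DF = P = 623/625 ≈ 0.996800
step 2 [1y] bond c/2=7/800: DF=(499859/500000 − 7/800·(0.996800))/(1+7/800) = 614/625 ≈ 0.982400
step 3 [1.5y] swap r/2=237/14659: DF=(1 − 237/14659·(0.996800+0.982400))/(1+237/14659) = 4763/5000 ≈ 0.952600
step 4 [2y] bond c/2=1/25: DF=(132829/125000 − 1/25·(0.996800+0.982400+0.952600))/(1+1/25) = 909/1000 ≈ 0.909000
step 5 [2.5y] bond c/2=3/200: DF=(938429/1000000 − 3/200·(0.996800+0.982400+0.952600+0.909000))/(1+3/200) = 4339/5000 ≈ 0.867800
step 6 [3y] swap r/2=819/27724: DF=(1 − 819/27724·(0.996800+0.982400+0.952600+0.909000+0.867800))/(1+819/27724) = 4181/5000 ≈ 0.836200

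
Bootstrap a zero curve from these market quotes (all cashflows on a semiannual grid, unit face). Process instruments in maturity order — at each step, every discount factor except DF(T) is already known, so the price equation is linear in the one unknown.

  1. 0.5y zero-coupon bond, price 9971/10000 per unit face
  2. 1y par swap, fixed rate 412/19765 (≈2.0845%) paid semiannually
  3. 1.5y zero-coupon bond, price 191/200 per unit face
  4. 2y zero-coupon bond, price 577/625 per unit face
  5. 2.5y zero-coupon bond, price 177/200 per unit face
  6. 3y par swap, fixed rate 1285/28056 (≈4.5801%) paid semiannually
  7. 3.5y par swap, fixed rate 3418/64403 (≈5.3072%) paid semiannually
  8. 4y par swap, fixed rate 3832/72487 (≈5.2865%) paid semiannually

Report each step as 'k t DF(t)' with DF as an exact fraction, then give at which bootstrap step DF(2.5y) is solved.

step 1 [0.5y] zero: DF = P = 9971/10000 ≈ 0.997100
step 2 [1y] swap r/2=206/19765: DF=(1 − 206/19765·(0.997100))/(1+206/19765) = 4897/5000 ≈ 0.979400
step 3 [1.5y] zero: DF = P = 191/200 ≈ 0.955000
step 4 [2y] zero: DF = P = 577/625 ≈ 0.923200
step 5 [2.5y] zero: DF = P = 177/200 ≈ 0.885000
step 6 [3y] swap r/2=1285/56112: DF=(1 − 1285/56112·(0.997100+0.979400+0.955000+0.923200+0.885000))/(1+1285/56112) = 1743/2000 ≈ 0.871500
step 7 [3.5y] swap r/2=1709/64403: DF=(1 − 1709/64403·(0.997100+0.979400+0.955000+0.923200+0.885000+0.871500))/(1+1709/64403) = 8291/10000 ≈ 0.829100
step 8 [4y] swap r/2=1916/72487: DF=(1 − 1916/72487·(0.997100+0.979400+0.955000+0.923200+0.885000+0.871500+0.829100))/(1+1916/72487) = 2021/2500 ≈ 0.808400

1 1/2 9971/10000
2 1 4897/5000
3 3/2 191/200
4 2 577/625
5 5/2 177/200
6 3 1743/2000
7 7/2 8291/10000
8 4 2021/2500
DF(2.5y) is solved at step 5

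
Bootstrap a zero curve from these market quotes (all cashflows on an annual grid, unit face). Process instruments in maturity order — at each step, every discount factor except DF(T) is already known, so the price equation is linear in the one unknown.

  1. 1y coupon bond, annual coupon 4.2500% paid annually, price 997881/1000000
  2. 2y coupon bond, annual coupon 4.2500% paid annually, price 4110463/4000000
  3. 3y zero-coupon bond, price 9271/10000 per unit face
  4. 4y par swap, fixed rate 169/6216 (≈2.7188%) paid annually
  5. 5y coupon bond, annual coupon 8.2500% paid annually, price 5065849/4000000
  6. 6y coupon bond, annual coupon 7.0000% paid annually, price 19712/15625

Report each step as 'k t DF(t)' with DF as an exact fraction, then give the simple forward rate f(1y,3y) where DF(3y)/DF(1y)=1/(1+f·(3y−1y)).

1 1 2393/2500
2 2 9467/10000
3 3 9271/10000
4 4 4493/5000
5 5 8857/10000
6 6 8771/10000
f(1y,3y) = ((2393/2500)/(9271/10000) − 1)/(2) = 301/18542 ≈ 1.6233%

step 1 [1y] bond c/1=17/400: DF=(997881/1000000 − 17/400·(0))/(1+17/400) = 2393/2500 ≈ 0.957200
step 2 [2y] bond c/1=17/400: DF=(4110463/4000000 − 17/400·(0.957200))/(1+17/400) = 9467/10000 ≈ 0.946700
step 3 [3y] zero: DF = P = 9271/10000 ≈ 0.927100
step 4 [4y] swap r/1=169/6216: DF=(1 − 169/6216·(0.957200+0.946700+0.927100))/(1+169/6216) = 4493/5000 ≈ 0.898600
step 5 [5y] bond c/1=33/400: DF=(5065849/4000000 − 33/400·(0.957200+0.946700+0.927100+0.898600))/(1+33/400) = 8857/10000 ≈ 0.885700
step 6 [6y] bond c/1=7/100: DF=(19712/15625 − 7/100·(0.957200+0.946700+0.927100+0.898600+0.885700))/(1+7/100) = 8771/10000 ≈ 0.877100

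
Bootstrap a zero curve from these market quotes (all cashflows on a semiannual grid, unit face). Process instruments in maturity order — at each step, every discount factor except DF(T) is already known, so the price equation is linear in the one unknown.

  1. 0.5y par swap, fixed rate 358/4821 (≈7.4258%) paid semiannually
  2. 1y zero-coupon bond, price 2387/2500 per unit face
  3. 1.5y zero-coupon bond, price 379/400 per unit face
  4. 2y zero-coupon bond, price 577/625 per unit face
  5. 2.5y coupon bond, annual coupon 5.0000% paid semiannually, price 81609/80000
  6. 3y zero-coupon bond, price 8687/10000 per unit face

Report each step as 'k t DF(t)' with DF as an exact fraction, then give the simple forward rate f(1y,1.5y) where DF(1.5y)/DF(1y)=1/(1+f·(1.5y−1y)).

1 1/2 4821/5000
2 1 2387/2500
3 3/2 379/400
4 2 577/625
5 5/2 2257/2500
6 3 8687/10000
f(1y,1.5y) = ((2387/2500)/(379/400) − 1)/(1/2) = 146/9475 ≈ 1.5409%

step 1 [0.5y] swap r/2=179/4821: DF=(1 − 179/4821·(0))/(1+179/4821) = 4821/5000 ≈ 0.964200
step 2 [1y] zero: DF = P = 2387/2500 ≈ 0.954800
step 3 [1.5y] zero: DF = P = 379/400 ≈ 0.947500
step 4 [2y] zero: DF = P = 577/625 ≈ 0.923200
step 5 [2.5y] bond c/2=1/40: DF=(81609/80000 − 1/40·(0.964200+0.954800+0.947500+0.923200))/(1+1/40) = 2257/2500 ≈ 0.902800
step 6 [3y] zero: DF = P = 8687/10000 ≈ 0.868700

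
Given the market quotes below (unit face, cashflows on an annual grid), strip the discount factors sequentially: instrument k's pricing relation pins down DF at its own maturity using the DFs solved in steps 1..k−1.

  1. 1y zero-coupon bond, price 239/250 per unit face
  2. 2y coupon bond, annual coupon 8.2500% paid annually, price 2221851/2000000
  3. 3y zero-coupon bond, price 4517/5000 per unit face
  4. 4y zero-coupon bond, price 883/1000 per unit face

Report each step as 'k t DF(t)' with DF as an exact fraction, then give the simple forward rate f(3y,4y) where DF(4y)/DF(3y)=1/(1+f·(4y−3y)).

step 1 [1y] zero: DF = P = 239/250 ≈ 0.956000
step 2 [2y] bond c/1=33/400: DF=(2221851/2000000 − 33/400·(0.956000))/(1+33/400) = 4767/5000 ≈ 0.953400
step 3 [3y] zero: DF = P = 4517/5000 ≈ 0.903400
step 4 [4y] zero: DF = P = 883/1000 ≈ 0.883000

1 1 239/250
2 2 4767/5000
3 3 4517/5000
4 4 883/1000
f(3y,4y) = ((4517/5000)/(883/1000) − 1)/(1) = 102/4415 ≈ 2.3103%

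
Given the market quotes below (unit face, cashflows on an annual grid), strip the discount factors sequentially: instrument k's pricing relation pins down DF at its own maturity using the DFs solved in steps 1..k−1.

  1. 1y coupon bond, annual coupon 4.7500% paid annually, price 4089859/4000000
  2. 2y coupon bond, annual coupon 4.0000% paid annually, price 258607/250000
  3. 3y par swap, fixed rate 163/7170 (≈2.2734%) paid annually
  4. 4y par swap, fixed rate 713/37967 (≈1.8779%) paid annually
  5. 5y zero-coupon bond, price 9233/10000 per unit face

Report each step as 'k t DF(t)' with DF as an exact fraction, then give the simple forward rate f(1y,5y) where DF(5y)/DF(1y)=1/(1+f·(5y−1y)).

1 1 9761/10000
2 2 9571/10000
3 3 2337/2500
4 4 9287/10000
5 5 9233/10000
f(1y,5y) = ((9761/10000)/(9233/10000) − 1)/(4) = 132/9233 ≈ 1.4297%

step 1 [1y] bond c/1=19/400: DF=(4089859/4000000 − 19/400·(0))/(1+19/400) = 9761/10000 ≈ 0.976100
step 2 [2y] bond c/1=1/25: DF=(258607/250000 − 1/25·(0.976100))/(1+1/25) = 9571/10000 ≈ 0.957100
step 3 [3y] swap r/1=163/7170: DF=(1 − 163/7170·(0.976100+0.957100))/(1+163/7170) = 2337/2500 ≈ 0.934800
step 4 [4y] swap r/1=713/37967: DF=(1 − 713/37967·(0.976100+0.957100+0.934800))/(1+713/37967) = 9287/10000 ≈ 0.928700
step 5 [5y] zero: DF = P = 9233/10000 ≈ 0.923300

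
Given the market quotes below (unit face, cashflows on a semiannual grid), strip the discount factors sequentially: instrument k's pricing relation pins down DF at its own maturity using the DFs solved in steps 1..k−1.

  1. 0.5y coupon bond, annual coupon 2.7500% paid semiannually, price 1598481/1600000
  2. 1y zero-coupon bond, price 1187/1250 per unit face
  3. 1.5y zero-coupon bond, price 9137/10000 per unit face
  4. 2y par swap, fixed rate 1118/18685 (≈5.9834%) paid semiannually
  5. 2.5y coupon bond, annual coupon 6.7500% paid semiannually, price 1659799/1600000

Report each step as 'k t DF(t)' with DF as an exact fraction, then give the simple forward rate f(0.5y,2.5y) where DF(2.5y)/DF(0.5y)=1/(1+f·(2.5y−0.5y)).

step 1 [0.5y] bond c/2=11/800: DF=(1598481/1600000 − 11/800·(0))/(1+11/800) = 1971/2000 ≈ 0.985500
step 2 [1y] zero: DF = P = 1187/1250 ≈ 0.949600
step 3 [1.5y] zero: DF = P = 9137/10000 ≈ 0.913700
step 4 [2y] swap r/2=559/18685: DF=(1 − 559/18685·(0.985500+0.949600+0.913700))/(1+559/18685) = 4441/5000 ≈ 0.888200
step 5 [2.5y] bond c/2=27/800: DF=(1659799/1600000 − 27/800·(0.985500+0.949600+0.913700+0.888200))/(1+27/800) = 1763/2000 ≈ 0.881500

1 1/2 1971/2000
2 1 1187/1250
3 3/2 9137/10000
4 2 4441/5000
5 5/2 1763/2000
f(0.5y,2.5y) = ((1971/2000)/(1763/2000) − 1)/(2) = 104/1763 ≈ 5.8990%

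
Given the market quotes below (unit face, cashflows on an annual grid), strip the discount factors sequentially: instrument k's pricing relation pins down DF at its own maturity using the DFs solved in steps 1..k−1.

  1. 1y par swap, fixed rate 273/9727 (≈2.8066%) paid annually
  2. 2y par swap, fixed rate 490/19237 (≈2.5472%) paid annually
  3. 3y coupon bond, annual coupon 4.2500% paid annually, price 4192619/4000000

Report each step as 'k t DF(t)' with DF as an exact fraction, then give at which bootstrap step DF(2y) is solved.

step 1 [1y] swap r/1=273/9727: DF=(1 − 273/9727·(0))/(1+273/9727) = 9727/10000 ≈ 0.972700
step 2 [2y] swap r/1=490/19237: DF=(1 − 490/19237·(0.972700))/(1+490/19237) = 951/1000 ≈ 0.951000
step 3 [3y] bond c/1=17/400: DF=(4192619/4000000 − 17/400·(0.972700+0.951000))/(1+17/400) = 927/1000 ≈ 0.927000

1 1 9727/10000
2 2 951/1000
3 3 927/1000
DF(2y) is solved at step 2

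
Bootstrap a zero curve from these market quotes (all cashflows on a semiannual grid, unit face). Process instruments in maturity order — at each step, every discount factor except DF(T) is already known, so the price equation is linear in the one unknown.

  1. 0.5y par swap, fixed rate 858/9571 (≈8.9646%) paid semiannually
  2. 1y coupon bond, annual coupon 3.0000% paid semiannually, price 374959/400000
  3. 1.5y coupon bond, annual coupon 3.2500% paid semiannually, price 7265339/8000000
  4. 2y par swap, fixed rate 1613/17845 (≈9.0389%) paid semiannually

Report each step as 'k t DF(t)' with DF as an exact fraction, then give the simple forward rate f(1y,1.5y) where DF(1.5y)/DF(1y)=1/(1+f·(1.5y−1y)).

step 1 [0.5y] swap r/2=429/9571: DF=(1 − 429/9571·(0))/(1+429/9571) = 9571/10000 ≈ 0.957100
step 2 [1y] bond c/2=3/200: DF=(374959/400000 − 3/200·(0.957100))/(1+3/200) = 4547/5000 ≈ 0.909400
step 3 [1.5y] bond c/2=13/800: DF=(7265339/8000000 − 13/800·(0.957100+0.909400))/(1+13/800) = 4319/5000 ≈ 0.863800
step 4 [2y] swap r/2=1613/35690: DF=(1 − 1613/35690·(0.957100+0.909400+0.863800))/(1+1613/35690) = 8387/10000 ≈ 0.838700

1 1/2 9571/10000
2 1 4547/5000
3 3/2 4319/5000
4 2 8387/10000
f(1y,1.5y) = ((4547/5000)/(4319/5000) − 1)/(1/2) = 456/4319 ≈ 10.5580%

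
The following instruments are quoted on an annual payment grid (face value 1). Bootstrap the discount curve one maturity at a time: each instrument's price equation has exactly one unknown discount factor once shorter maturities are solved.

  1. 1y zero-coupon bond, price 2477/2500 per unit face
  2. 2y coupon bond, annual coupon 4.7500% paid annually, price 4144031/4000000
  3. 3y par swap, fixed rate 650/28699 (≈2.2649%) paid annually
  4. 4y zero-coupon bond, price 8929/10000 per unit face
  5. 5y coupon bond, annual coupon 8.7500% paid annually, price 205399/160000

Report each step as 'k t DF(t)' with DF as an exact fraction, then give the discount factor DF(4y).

step 1 [1y] zero: DF = P = 2477/2500 ≈ 0.990800
step 2 [2y] bond c/1=19/400: DF=(4144031/4000000 − 19/400·(0.990800))/(1+19/400) = 9441/10000 ≈ 0.944100
step 3 [3y] swap r/1=650/28699: DF=(1 − 650/28699·(0.990800+0.944100))/(1+650/28699) = 187/200 ≈ 0.935000
step 4 [4y] zero: DF = P = 8929/10000 ≈ 0.892900
step 5 [5y] bond c/1=7/80: DF=(205399/160000 − 7/80·(0.990800+0.944100+0.935000+0.892900))/(1+7/80) = 8777/10000 ≈ 0.877700

1 1 2477/2500
2 2 9441/10000
3 3 187/200
4 4 8929/10000
5 5 8777/10000
DF(4y) = 8929/10000 ≈ 0.892900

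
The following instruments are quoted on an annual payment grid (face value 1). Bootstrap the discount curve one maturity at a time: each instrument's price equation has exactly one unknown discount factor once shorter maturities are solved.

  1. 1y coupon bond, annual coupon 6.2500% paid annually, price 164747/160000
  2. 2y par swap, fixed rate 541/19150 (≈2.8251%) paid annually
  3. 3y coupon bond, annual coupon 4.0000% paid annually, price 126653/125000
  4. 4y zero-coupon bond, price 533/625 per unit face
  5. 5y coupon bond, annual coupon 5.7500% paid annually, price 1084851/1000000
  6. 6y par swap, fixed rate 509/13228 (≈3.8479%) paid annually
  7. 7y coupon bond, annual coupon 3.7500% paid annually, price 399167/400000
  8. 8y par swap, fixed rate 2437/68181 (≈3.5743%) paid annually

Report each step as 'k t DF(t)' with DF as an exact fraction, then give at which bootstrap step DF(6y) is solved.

1 1 9691/10000
2 2 9459/10000
3 3 4503/5000
4 4 533/625
5 5 1033/1250
6 6 1991/2500
7 7 3853/5000
8 8 7563/10000
DF(6y) is solved at step 6

step 1 [1y] bond c/1=1/16: DF=(164747/160000 − 1/16·(0))/(1+1/16) = 9691/10000 ≈ 0.969100
step 2 [2y] swap r/1=541/19150: DF=(1 − 541/19150·(0.969100))/(1+541/19150) = 9459/10000 ≈ 0.945900
step 3 [3y] bond c/1=1/25: DF=(126653/125000 − 1/25·(0.969100+0.945900))/(1+1/25) = 4503/5000 ≈ 0.900600
step 4 [4y] zero: DF = P = 533/625 ≈ 0.852800
step 5 [5y] bond c/1=23/400: DF=(1084851/1000000 − 23/400·(0.969100+0.945900+0.900600+0.852800))/(1+23/400) = 1033/1250 ≈ 0.826400
step 6 [6y] swap r/1=509/13228: DF=(1 − 509/13228·(0.969100+0.945900+0.900600+0.852800+0.826400))/(1+509/13228) = 1991/2500 ≈ 0.796400
step 7 [7y] bond c/1=3/80: DF=(399167/400000 − 3/80·(0.969100+0.945900+0.900600+0.852800+0.826400+0.796400))/(1+3/80) = 3853/5000 ≈ 0.770600
step 8 [8y] swap r/1=2437/68181: DF=(1 − 2437/68181·(0.969100+0.945900+0.900600+0.852800+0.826400+0.796400+0.770600))/(1+2437/68181) = 7563/10000 ≈ 0.756300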